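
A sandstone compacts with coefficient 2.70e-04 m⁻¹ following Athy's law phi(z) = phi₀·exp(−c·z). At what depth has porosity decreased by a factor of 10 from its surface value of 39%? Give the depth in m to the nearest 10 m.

8530 m

Working in km (1 km = 1000 m; c in km⁻¹ = c in m⁻¹ × 1000):
phi/phi₀ = 1/10 ⇒ exp(−c·z) = 1/10 ⇒ z = ln(10) / c
z = 2.3026 / 0.27 = 8.528 km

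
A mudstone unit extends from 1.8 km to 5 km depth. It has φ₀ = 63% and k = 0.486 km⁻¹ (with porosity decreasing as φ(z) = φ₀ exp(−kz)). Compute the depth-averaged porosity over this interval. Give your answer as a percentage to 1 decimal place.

13.3%

⟨φ⟩ = (1/(z₂−z₁)) ∫ φ₀ e^(−kz) dz = φ₀·(e^(−k·z₁) − e^(−k·z₂)) / (k·(z₂−z₁))
e^(−0.486×1.8) = 0.4169; e^(−0.486×5) = 0.0880
⟨φ⟩ = 0.63 × (0.4169 − 0.0880) / (0.486 × 3.2) = 0.63 × 0.2115 = 0.1332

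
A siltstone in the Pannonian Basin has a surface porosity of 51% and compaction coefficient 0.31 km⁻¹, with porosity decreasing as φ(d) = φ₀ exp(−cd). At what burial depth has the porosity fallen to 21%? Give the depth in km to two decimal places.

Invert Athy's law: d = ln(φ₀/φ) / c
d = ln(0.51/0.21) / 0.31 = ln(2.429) / 0.31 = 0.8873 / 0.31 = 2.862 km

2.86 km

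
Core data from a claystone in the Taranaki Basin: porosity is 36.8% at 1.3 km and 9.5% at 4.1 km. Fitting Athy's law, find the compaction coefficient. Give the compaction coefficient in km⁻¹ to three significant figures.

0.484 km⁻¹

Athy: phi(Z) = phi₀ e^(−βZ) ⇒ phi₁/phi₂ = e^{β(Z₂−Z₁)} ⇒ β = ln(phi₁/phi₂)/(Z₂−Z₁)
β = ln(0.368/0.095) / (4.1 − 1.3) = ln(3.874) / 2.8 = 1.3542 / 2.8 = 0.4836 km⁻¹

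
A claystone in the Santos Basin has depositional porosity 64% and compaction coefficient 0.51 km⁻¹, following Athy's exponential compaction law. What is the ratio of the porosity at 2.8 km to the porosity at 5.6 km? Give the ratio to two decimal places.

φ(Z₁)/φ(Z₂) = e^(−c·Z₁)/e^(−c·Z₂) = e^{c(Z₂−Z₁)}
= exp(0.51 × 2.8) = exp(1.428) = 4.1704

4.17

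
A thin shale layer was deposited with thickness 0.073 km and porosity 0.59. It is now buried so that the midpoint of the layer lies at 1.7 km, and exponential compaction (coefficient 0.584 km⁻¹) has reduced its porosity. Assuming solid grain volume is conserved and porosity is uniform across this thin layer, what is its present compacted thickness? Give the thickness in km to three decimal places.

Porosity at 1.7 km: n = 0.59·exp(−0.584×1.7) = 0.2186
Solid-volume conservation: h(1−n) = h₀(1−n₀) ⇒ h = h₀·(1−n₀)/(1−n)
h = 0.073 × (1 − 0.59)/(1 − 0.2186) = 0.073 × 0.5247 = 0.0383 km

0.038 km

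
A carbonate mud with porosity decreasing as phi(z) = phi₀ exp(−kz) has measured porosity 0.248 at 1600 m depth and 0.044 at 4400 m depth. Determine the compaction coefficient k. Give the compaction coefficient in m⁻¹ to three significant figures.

Working in km (1 km = 1000 m; k in km⁻¹ = k in m⁻¹ × 1000):
Athy: phi(z) = phi₀ e^(−kz) ⇒ phi₁/phi₂ = e^{k(z₂−z₁)} ⇒ k = ln(phi₁/phi₂)/(z₂−z₁)
k = ln(0.248/0.044) / (4.4 − 1.6) = ln(5.636) / 2.8 = 1.7292 / 2.8 = 0.6176 km⁻¹

0.000618 m⁻¹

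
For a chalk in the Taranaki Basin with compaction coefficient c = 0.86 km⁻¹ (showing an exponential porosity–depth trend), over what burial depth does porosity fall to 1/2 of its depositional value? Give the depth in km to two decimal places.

n/n₀ = 1/2 ⇒ exp(−c·Z) = 1/2 ⇒ Z = ln(2) / c
Z = 0.6931 / 0.86 = 0.806 km

0.81 km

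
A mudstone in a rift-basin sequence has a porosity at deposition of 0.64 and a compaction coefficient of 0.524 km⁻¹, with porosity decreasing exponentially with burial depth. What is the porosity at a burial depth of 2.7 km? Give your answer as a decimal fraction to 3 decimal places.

n = n₀·exp(−k·d) = 0.64 × exp(−0.524 × 2.7) = 0.64 × exp(−1.415)
  = 0.64 × 0.2430 = 0.1555

0.156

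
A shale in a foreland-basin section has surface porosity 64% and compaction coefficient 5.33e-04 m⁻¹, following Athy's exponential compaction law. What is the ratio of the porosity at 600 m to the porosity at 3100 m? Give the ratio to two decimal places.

3.79

Working in km (1 km = 1000 m; c in km⁻¹ = c in m⁻¹ × 1000):
φ(d₁)/φ(d₂) = e^(−c·d₁)/e^(−c·d₂) = e^{c(d₂−d₁)}
= exp(0.533 × 2.5) = exp(1.333) = 3.7905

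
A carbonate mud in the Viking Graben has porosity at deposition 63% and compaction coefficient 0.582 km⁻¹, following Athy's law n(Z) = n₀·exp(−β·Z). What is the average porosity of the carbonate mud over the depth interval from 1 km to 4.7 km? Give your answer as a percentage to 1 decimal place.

14.4%

⟨n⟩ = (1/(Z₂−Z₁)) ∫ n₀ e^(−βZ) dZ = n₀·(e^(−β·Z₁) − e^(−β·Z₂)) / (β·(Z₂−Z₁))
e^(−0.582×1) = 0.5588; e^(−0.582×4.7) = 0.0649
⟨n⟩ = 0.63 × (0.5588 − 0.0649) / (0.582 × 3.7) = 0.63 × 0.2294 = 0.1445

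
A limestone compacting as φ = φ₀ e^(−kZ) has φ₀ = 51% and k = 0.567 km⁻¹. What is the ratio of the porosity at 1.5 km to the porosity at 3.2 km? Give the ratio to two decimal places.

φ(Z₁)/φ(Z₂) = e^(−k·Z₁)/e^(−k·Z₂) = e^{k(Z₂−Z₁)}
= exp(0.567 × 1.7) = exp(0.9639) = 2.6219

2.62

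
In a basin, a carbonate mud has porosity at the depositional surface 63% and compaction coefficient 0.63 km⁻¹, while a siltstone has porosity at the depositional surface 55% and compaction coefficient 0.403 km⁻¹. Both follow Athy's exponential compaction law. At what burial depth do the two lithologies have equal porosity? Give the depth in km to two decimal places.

Set φ₀ₐ e^(−βₐd) = φ₀ᵦ e^(−βᵦd) ⇒ ln(φ₀ₐ/φ₀ᵦ) = (βₐ − βᵦ)·d
d = ln(0.63/0.55) / (0.63 − 0.403) = 0.1358 / 0.227 = 0.598 km

0.60 km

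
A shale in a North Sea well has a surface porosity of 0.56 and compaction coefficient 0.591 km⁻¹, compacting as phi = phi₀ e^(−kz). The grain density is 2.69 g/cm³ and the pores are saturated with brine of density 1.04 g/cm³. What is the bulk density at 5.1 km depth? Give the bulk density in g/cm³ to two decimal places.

2.64 g/cm³

Porosity at depth: phi = 0.56·exp(−0.591×5.1) = 0.56×0.0491 = 0.0275
Bulk density: ρ_b = (1−phi)ρ_g + phi·ρ_f = 0.9725×2.69 + 0.0275×1.04
       = 2.616 + 0.029 = 2.645 g/cm³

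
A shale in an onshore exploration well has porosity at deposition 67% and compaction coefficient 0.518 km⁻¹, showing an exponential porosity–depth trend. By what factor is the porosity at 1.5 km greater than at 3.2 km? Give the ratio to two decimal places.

2.41

φ(z₁)/φ(z₂) = e^(−k·z₁)/e^(−k·z₂) = e^{k(z₂−z₁)}
= exp(0.518 × 1.7) = exp(0.8806) = 2.4123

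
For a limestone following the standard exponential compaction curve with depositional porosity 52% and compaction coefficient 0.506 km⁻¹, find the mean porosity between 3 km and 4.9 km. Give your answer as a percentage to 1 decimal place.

⟨n⟩ = (1/(Z₂−Z₁)) ∫ n₀ e^(−kZ) dZ = n₀·(e^(−k·Z₁) − e^(−k·Z₂)) / (k·(Z₂−Z₁))
e^(−0.506×3) = 0.2191; e^(−0.506×4.9) = 0.0838
⟨n⟩ = 0.52 × (0.2191 − 0.0838) / (0.506 × 1.9) = 0.52 × 0.1408 = 0.0732

7.3%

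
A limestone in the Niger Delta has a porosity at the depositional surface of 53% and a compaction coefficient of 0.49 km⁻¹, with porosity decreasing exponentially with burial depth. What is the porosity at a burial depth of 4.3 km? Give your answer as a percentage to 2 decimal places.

6.44%

phi = phi₀·exp(−k·z) = 0.53 × exp(−0.49 × 4.3) = 0.53 × exp(−2.107)
  = 0.53 × 0.1216 = 0.0644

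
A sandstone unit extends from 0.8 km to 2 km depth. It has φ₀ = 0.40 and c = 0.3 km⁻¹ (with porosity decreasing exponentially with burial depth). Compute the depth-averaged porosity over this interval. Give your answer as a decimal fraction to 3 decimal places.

0.264

⟨φ⟩ = (1/(Z₂−Z₁)) ∫ φ₀ e^(−cZ) dZ = φ₀·(e^(−c·Z₁) − e^(−c·Z₂)) / (c·(Z₂−Z₁))
e^(−0.3×0.8) = 0.7866; e^(−0.3×2) = 0.5488
⟨φ⟩ = 0.4 × (0.7866 − 0.5488) / (0.3 × 1.2) = 0.4 × 0.6606 = 0.2642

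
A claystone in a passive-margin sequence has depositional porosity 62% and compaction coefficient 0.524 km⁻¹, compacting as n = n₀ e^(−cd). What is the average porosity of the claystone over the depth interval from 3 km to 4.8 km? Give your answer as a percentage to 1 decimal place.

8.3%

⟨n⟩ = (1/(d₂−d₁)) ∫ n₀ e^(−cd) dd = n₀·(e^(−c·d₁) − e^(−c·d₂)) / (c·(d₂−d₁))
e^(−0.524×3) = 0.2076; e^(−0.524×4.8) = 0.0808
⟨n⟩ = 0.62 × (0.2076 − 0.0808) / (0.524 × 1.8) = 0.62 × 0.1344 = 0.0833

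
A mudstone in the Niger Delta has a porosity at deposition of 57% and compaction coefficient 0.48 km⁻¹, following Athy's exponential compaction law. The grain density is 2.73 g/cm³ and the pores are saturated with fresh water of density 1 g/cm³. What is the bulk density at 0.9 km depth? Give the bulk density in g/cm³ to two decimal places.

2.09 g/cm³

Porosity at depth: n = 0.57·exp(−0.48×0.9) = 0.57×0.6492 = 0.3700
Bulk density: ρ_b = (1−n)ρ_g + n·ρ_f = 0.6300×2.73 + 0.3700×1
       = 1.720 + 0.370 = 2.090 g/cm³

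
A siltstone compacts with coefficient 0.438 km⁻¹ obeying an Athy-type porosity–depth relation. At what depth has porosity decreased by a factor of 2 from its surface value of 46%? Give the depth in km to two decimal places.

φ/φ₀ = 1/2 ⇒ exp(−k·z) = 1/2 ⇒ z = ln(2) / k
z = 0.6931 / 0.438 = 1.583 km

1.58 km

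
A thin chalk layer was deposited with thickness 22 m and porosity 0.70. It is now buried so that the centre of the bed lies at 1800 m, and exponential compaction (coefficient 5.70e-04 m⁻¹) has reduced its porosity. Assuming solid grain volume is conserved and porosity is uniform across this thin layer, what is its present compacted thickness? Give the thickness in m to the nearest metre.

9 m

Working in km (1 km = 1000 m; k in km⁻¹ = k in m⁻¹ × 1000):
Porosity at 1.8 km: n = 0.7·exp(−0.57×1.8) = 0.2509
Solid-volume conservation: h(1−n) = h₀(1−n₀) ⇒ h = h₀·(1−n₀)/(1−n)
h = 0.022 × (1 − 0.7)/(1 − 0.2509) = 0.022 × 0.4005 = 0.0088 km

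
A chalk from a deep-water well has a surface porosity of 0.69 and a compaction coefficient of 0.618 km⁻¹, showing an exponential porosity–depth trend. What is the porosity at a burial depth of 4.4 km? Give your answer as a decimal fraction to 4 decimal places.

phi = phi₀·exp(−β·d) = 0.69 × exp(−0.618 × 4.4) = 0.69 × exp(−2.719)
  = 0.69 × 0.0659 = 0.0455

0.0455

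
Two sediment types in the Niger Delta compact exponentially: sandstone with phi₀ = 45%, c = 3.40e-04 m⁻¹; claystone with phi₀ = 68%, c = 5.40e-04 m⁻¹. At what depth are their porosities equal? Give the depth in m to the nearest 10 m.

2060 m

Working in km (1 km = 1000 m; c in km⁻¹ = c in m⁻¹ × 1000):
Set phi₀ₐ e^(−cₐZ) = phi₀ᵦ e^(−cᵦZ) ⇒ ln(phi₀ₐ/phi₀ᵦ) = (cₐ − cᵦ)·Z
Z = ln(0.45/0.68) / (0.34 − 0.54) = -0.4128 / -0.2 = 2.064 km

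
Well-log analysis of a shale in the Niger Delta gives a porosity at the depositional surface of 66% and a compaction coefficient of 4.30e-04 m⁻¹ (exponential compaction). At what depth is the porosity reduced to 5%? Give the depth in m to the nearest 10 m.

Working in km (1 km = 1000 m; c in km⁻¹ = c in m⁻¹ × 1000):
Invert Athy's law: z = ln(phi₀/phi) / c
z = ln(0.66/0.05) / 0.43 = ln(13.2) / 0.43 = 2.5802 / 0.43 = 6.001 km

6000 m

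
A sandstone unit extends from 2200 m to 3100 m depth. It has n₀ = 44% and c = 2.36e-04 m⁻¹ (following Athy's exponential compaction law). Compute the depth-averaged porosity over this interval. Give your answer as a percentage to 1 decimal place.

Working in km (1 km = 1000 m; c in km⁻¹ = c in m⁻¹ × 1000):
⟨n⟩ = (1/(Z₂−Z₁)) ∫ n₀ e^(−cZ) dZ = n₀·(e^(−c·Z₁) − e^(−c·Z₂)) / (c·(Z₂−Z₁))
e^(−0.236×2.2) = 0.5950; e^(−0.236×3.1) = 0.4811
⟨n⟩ = 0.44 × (0.5950 − 0.4811) / (0.236 × 0.9) = 0.44 × 0.5361 = 0.2359

23.6%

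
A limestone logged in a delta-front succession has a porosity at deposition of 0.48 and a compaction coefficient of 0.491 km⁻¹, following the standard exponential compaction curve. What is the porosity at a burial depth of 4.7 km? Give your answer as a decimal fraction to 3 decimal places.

φ = φ₀·exp(−β·d) = 0.48 × exp(−0.491 × 4.7) = 0.48 × exp(−2.308)
  = 0.48 × 0.0995 = 0.0478

0.048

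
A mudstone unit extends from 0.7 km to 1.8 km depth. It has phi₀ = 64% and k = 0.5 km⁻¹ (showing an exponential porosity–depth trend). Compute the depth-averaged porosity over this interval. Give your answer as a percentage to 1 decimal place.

⟨phi⟩ = (1/(d₂−d₁)) ∫ phi₀ e^(−kd) dd = phi₀·(e^(−k·d₁) − e^(−k·d₂)) / (k·(d₂−d₁))
e^(−0.5×0.7) = 0.7047; e^(−0.5×1.8) = 0.4066
⟨phi⟩ = 0.64 × (0.7047 − 0.4066) / (0.5 × 1.1) = 0.64 × 0.5420 = 0.3469

34.7%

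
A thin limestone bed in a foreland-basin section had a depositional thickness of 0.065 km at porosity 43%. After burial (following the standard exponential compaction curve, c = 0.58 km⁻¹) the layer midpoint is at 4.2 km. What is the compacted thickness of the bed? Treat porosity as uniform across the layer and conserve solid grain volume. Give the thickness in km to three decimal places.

Porosity at 4.2 km: phi = 0.43·exp(−0.58×4.2) = 0.0376
Solid-volume conservation: h(1−phi) = h₀(1−phi₀) ⇒ h = h₀·(1−phi₀)/(1−phi)
h = 0.065 × (1 − 0.43)/(1 − 0.0376) = 0.065 × 0.5923 = 0.0385 km

0.038 km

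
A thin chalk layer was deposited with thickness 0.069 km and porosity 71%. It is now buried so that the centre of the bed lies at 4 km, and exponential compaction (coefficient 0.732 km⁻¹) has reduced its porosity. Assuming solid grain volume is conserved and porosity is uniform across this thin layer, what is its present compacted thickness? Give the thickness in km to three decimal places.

0.021 km

Porosity at 4 km: n = 0.71·exp(−0.732×4) = 0.0380
Solid-volume conservation: h(1−n) = h₀(1−n₀) ⇒ h = h₀·(1−n₀)/(1−n)
h = 0.069 × (1 − 0.71)/(1 − 0.0380) = 0.069 × 0.3015 = 0.0208 km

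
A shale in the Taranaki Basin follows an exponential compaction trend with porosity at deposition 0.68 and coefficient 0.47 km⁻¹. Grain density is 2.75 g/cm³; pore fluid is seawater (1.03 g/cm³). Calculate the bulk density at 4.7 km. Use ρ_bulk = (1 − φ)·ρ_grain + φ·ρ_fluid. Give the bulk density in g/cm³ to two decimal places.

Porosity at depth: φ = 0.68·exp(−0.47×4.7) = 0.68×0.1098 = 0.0747
Bulk density: ρ_b = (1−φ)ρ_g + φ·ρ_f = 0.9253×2.75 + 0.0747×1.03
       = 2.545 + 0.077 = 2.622 g/cm³

2.62 g/cm³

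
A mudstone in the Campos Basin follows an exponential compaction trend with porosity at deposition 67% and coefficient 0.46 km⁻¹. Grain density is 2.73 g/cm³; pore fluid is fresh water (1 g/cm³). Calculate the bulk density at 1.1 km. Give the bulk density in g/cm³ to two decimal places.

2.03 g/cm³

Porosity at depth: φ = 0.67·exp(−0.46×1.1) = 0.67×0.6029 = 0.4039
Bulk density: ρ_b = (1−φ)ρ_g + φ·ρ_f = 0.5961×2.73 + 0.4039×1
       = 1.627 + 0.404 = 2.031 g/cm³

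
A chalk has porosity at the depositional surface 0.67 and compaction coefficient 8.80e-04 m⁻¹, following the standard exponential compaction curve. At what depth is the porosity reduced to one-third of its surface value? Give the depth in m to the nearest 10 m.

1250 m

Working in km (1 km = 1000 m; β in km⁻¹ = β in m⁻¹ × 1000):
φ/φ₀ = 1/3 ⇒ exp(−β·Z) = 1/3 ⇒ Z = ln(3) / β
Z = 1.0986 / 0.88 = 1.248 km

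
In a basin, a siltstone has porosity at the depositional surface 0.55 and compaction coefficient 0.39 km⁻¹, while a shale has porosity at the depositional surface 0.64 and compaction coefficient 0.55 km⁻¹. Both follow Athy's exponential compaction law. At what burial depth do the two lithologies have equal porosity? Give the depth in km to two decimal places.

Set phi₀ₐ e^(−kₐd) = phi₀ᵦ e^(−kᵦd) ⇒ ln(phi₀ₐ/phi₀ᵦ) = (kₐ − kᵦ)·d
d = ln(0.55/0.64) / (0.39 − 0.55) = -0.1515 / -0.16 = 0.947 km

0.95 km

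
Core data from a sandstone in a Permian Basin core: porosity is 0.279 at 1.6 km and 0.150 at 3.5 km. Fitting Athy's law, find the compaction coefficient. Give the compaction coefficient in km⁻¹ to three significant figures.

0.327 km⁻¹

Athy: φ(z) = φ₀ e^(−kz) ⇒ φ₁/φ₂ = e^{k(z₂−z₁)} ⇒ k = ln(φ₁/φ₂)/(z₂−z₁)
k = ln(0.279/0.15) / (3.5 − 1.6) = ln(1.86) / 1.9 = 0.6206 / 1.9 = 0.3266 km⁻¹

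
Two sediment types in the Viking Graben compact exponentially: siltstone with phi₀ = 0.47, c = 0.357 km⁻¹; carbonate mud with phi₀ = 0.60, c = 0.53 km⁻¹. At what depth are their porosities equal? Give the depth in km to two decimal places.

1.41 km

Set phi₀ₐ e^(−cₐz) = phi₀ᵦ e^(−cᵦz) ⇒ ln(phi₀ₐ/phi₀ᵦ) = (cₐ − cᵦ)·z
z = ln(0.47/0.6) / (0.357 − 0.53) = -0.2442 / -0.173 = 1.412 km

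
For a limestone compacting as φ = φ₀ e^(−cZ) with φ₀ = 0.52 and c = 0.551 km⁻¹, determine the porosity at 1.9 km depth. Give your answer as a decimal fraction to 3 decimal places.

φ = φ₀·exp(−c·Z) = 0.52 × exp(−0.551 × 1.9) = 0.52 × exp(−1.047)
  = 0.52 × 0.3510 = 0.1825

0.183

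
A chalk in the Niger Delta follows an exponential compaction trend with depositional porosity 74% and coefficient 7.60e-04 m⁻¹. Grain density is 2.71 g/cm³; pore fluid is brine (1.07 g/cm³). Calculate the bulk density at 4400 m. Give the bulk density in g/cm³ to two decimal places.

Working in km (1 km = 1000 m; k in km⁻¹ = k in m⁻¹ × 1000):
Porosity at depth: φ = 0.74·exp(−0.76×4.4) = 0.74×0.0353 = 0.0261
Bulk density: ρ_b = (1−φ)ρ_g + φ·ρ_f = 0.9739×2.71 + 0.0261×1.07
       = 2.639 + 0.028 = 2.667 g/cm³

2.67 g/cm³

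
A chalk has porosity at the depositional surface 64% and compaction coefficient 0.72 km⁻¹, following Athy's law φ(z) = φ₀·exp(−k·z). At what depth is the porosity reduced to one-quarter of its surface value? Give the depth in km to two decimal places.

φ/φ₀ = 1/4 ⇒ exp(−k·z) = 1/4 ⇒ z = ln(4) / k
z = 1.3863 / 0.72 = 1.925 km

1.93 km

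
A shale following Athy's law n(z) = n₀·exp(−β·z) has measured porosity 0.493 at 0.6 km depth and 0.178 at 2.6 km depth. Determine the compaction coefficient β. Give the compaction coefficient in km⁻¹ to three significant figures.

Athy: n(z) = n₀ e^(−βz) ⇒ n₁/n₂ = e^{β(z₂−z₁)} ⇒ β = ln(n₁/n₂)/(z₂−z₁)
β = ln(0.493/0.178) / (2.6 − 0.6) = ln(2.77) / 2 = 1.0187 / 2 = 0.5094 km⁻¹

0.509 km⁻¹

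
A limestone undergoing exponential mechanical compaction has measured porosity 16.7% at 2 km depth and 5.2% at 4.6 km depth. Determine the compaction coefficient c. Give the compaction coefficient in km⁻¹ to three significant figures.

0.449 km⁻¹

Athy: n(z) = n₀ e^(−cz) ⇒ n₁/n₂ = e^{c(z₂−z₁)} ⇒ c = ln(n₁/n₂)/(z₂−z₁)
c = ln(0.167/0.052) / (4.6 − 2) = ln(3.212) / 2.6 = 1.1668 / 2.6 = 0.4488 km⁻¹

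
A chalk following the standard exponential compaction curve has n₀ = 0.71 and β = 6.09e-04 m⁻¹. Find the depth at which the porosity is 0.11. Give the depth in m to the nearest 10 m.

3060 m

Working in km (1 km = 1000 m; β in km⁻¹ = β in m⁻¹ × 1000):
Invert Athy's law: Z = ln(n₀/n) / β
Z = ln(0.71/0.11) / 0.609 = ln(6.455) / 0.609 = 1.8648 / 0.609 = 3.062 km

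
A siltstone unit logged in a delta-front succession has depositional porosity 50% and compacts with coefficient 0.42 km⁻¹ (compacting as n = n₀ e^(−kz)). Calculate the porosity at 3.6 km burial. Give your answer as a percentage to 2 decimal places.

n = n₀·exp(−k·z) = 0.5 × exp(−0.42 × 3.6) = 0.5 × exp(−1.512)
  = 0.5 × 0.2205 = 0.1102

11.02%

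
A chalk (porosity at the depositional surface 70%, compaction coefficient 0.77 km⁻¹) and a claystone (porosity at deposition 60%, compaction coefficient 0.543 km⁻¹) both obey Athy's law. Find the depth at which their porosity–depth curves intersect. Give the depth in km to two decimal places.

Set φ₀ₐ e^(−kₐd) = φ₀ᵦ e^(−kᵦd) ⇒ ln(φ₀ₐ/φ₀ᵦ) = (kₐ − kᵦ)·d
d = ln(0.7/0.6) / (0.77 − 0.543) = 0.1542 / 0.227 = 0.679 km

0.68 km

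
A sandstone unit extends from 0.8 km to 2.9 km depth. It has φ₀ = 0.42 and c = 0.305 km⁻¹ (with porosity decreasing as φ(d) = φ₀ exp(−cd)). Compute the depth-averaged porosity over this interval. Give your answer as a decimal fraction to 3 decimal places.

⟨φ⟩ = (1/(d₂−d₁)) ∫ φ₀ e^(−cd) dd = φ₀·(e^(−c·d₁) − e^(−c·d₂)) / (c·(d₂−d₁))
e^(−0.305×0.8) = 0.7835; e^(−0.305×2.9) = 0.4129
⟨φ⟩ = 0.42 × (0.7835 − 0.4129) / (0.305 × 2.1) = 0.42 × 0.5786 = 0.2430

0.243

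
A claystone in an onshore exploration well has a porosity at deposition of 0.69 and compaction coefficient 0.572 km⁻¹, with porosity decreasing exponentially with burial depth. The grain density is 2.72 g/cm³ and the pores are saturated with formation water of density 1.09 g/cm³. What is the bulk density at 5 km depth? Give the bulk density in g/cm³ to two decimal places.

Porosity at depth: phi = 0.69·exp(−0.572×5) = 0.69×0.0573 = 0.0395
Bulk density: ρ_b = (1−phi)ρ_g + phi·ρ_f = 0.9605×2.72 + 0.0395×1.09
       = 2.613 + 0.043 = 2.656 g/cm³

2.66 g/cm³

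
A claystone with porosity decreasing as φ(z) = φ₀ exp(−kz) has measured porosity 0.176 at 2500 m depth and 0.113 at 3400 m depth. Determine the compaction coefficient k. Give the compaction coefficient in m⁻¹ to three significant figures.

Working in km (1 km = 1000 m; k in km⁻¹ = k in m⁻¹ × 1000):
Athy: φ(z) = φ₀ e^(−kz) ⇒ φ₁/φ₂ = e^{k(z₂−z₁)} ⇒ k = ln(φ₁/φ₂)/(z₂−z₁)
k = ln(0.176/0.113) / (3.4 − 2.5) = ln(1.558) / 0.9 = 0.4431 / 0.9 = 0.4923 km⁻¹

0.000492 m⁻¹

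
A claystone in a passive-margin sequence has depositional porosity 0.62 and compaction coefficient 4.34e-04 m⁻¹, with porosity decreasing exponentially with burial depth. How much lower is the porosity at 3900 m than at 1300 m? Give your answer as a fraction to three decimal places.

0.239

Working in km (1 km = 1000 m; c in km⁻¹ = c in m⁻¹ × 1000):
phi(1.3) = 0.62·e^(−0.434×1.3) = 0.3527
phi(3.9) = 0.62·e^(−0.434×3.9) = 0.1141
Δphi = 0.3527 − 0.1141 = 0.2386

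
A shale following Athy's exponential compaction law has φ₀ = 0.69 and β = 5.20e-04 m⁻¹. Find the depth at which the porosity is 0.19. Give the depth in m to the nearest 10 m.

Working in km (1 km = 1000 m; β in km⁻¹ = β in m⁻¹ × 1000):
Invert Athy's law: z = ln(φ₀/φ) / β
z = ln(0.69/0.19) / 0.52 = ln(3.632) / 0.52 = 1.2897 / 0.52 = 2.480 km

2480 m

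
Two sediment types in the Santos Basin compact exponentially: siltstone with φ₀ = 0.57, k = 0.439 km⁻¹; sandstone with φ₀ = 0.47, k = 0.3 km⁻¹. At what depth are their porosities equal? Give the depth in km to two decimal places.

Set φ₀ₐ e^(−kₐz) = φ₀ᵦ e^(−kᵦz) ⇒ ln(φ₀ₐ/φ₀ᵦ) = (kₐ − kᵦ)·z
z = ln(0.57/0.47) / (0.439 − 0.3) = 0.1929 / 0.139 = 1.388 km

1.39 km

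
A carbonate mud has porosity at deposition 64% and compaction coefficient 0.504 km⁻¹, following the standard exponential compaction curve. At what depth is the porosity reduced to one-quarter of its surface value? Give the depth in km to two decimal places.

φ/φ₀ = 1/4 ⇒ exp(−k·Z) = 1/4 ⇒ Z = ln(4) / k
Z = 1.3863 / 0.504 = 2.751 km

2.75 km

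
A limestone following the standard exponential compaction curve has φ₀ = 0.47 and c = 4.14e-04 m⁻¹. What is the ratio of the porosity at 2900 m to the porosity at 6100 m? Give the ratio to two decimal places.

Working in km (1 km = 1000 m; c in km⁻¹ = c in m⁻¹ × 1000):
φ(Z₁)/φ(Z₂) = e^(−c·Z₁)/e^(−c·Z₂) = e^{c(Z₂−Z₁)}
= exp(0.414 × 3.2) = exp(1.325) = 3.7614

3.76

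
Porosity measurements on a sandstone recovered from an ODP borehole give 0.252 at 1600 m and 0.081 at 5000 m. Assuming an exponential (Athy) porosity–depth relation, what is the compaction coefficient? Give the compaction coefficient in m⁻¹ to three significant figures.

Working in km (1 km = 1000 m; k in km⁻¹ = k in m⁻¹ × 1000):
Athy: φ(z) = φ₀ e^(−kz) ⇒ φ₁/φ₂ = e^{k(z₂−z₁)} ⇒ k = ln(φ₁/φ₂)/(z₂−z₁)
k = ln(0.252/0.081) / (5 − 1.6) = ln(3.111) / 3.4 = 1.1350 / 3.4 = 0.3338 km⁻¹

0.000334 m⁻¹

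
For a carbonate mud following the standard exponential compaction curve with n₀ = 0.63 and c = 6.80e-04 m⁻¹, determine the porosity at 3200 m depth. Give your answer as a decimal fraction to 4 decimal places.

Working in km (1 km = 1000 m; c in km⁻¹ = c in m⁻¹ × 1000):
n = n₀·exp(−c·z) = 0.63 × exp(−0.68 × 3.2) = 0.63 × exp(−2.176)
  = 0.63 × 0.1135 = 0.0715

0.0715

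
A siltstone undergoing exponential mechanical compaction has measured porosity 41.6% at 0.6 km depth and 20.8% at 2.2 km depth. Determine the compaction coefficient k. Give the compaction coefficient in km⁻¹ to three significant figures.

Athy: φ(d) = φ₀ e^(−kd) ⇒ φ₁/φ₂ = e^{k(d₂−d₁)} ⇒ k = ln(φ₁/φ₂)/(d₂−d₁)
k = ln(0.416/0.208) / (2.2 − 0.6) = ln(2) / 1.6 = 0.6931 / 1.6 = 0.4332 km⁻¹

0.433 km⁻¹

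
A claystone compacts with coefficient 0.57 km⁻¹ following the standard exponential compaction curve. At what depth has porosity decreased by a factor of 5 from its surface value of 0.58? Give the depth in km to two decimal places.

phi/phi₀ = 1/5 ⇒ exp(−β·Z) = 1/5 ⇒ Z = ln(5) / β
Z = 1.6094 / 0.57 = 2.824 km

2.82 km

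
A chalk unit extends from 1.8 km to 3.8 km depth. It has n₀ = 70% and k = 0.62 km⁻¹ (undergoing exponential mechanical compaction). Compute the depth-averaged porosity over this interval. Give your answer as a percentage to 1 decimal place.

13.1%

⟨n⟩ = (1/(Z₂−Z₁)) ∫ n₀ e^(−kZ) dZ = n₀·(e^(−k·Z₁) − e^(−k·Z₂)) / (k·(Z₂−Z₁))
e^(−0.62×1.8) = 0.3276; e^(−0.62×3.8) = 0.0948
⟨n⟩ = 0.7 × (0.3276 − 0.0948) / (0.62 × 2) = 0.7 × 0.1877 = 0.1314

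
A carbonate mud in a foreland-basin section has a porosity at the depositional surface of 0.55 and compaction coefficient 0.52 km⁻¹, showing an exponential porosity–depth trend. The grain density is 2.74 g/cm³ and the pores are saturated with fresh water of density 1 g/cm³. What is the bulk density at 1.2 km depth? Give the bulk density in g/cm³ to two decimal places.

2.23 g/cm³

Porosity at depth: n = 0.55·exp(−0.52×1.2) = 0.55×0.5358 = 0.2947
Bulk density: ρ_b = (1−n)ρ_g + n·ρ_f = 0.7053×2.74 + 0.2947×1
       = 1.933 + 0.295 = 2.227 g/cm³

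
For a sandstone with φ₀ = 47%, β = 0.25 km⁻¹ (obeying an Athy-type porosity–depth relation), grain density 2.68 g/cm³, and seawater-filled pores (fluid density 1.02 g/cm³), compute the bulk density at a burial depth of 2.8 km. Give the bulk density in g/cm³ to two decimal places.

2.29 g/cm³

Porosity at depth: φ = 0.47·exp(−0.25×2.8) = 0.47×0.4966 = 0.2334
Bulk density: ρ_b = (1−φ)ρ_g + φ·ρ_f = 0.7666×2.68 + 0.2334×1.02
       = 2.055 + 0.238 = 2.293 g/cm³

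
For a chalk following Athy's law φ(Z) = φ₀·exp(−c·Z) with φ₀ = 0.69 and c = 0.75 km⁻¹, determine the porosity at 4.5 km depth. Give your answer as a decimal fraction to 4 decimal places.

0.0236

φ = φ₀·exp(−c·Z) = 0.69 × exp(−0.75 × 4.5) = 0.69 × exp(−3.375)
  = 0.69 × 0.0342 = 0.0236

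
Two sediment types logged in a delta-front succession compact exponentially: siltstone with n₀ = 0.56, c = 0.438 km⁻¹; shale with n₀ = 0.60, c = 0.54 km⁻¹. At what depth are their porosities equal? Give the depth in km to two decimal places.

Set n₀ₐ e^(−cₐz) = n₀ᵦ e^(−cᵦz) ⇒ ln(n₀ₐ/n₀ᵦ) = (cₐ − cᵦ)·z
z = ln(0.56/0.6) / (0.438 − 0.54) = -0.0690 / -0.102 = 0.676 km

0.68 km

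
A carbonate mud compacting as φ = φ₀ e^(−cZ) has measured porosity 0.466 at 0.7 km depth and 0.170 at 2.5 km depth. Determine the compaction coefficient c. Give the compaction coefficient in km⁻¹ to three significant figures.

Athy: φ(Z) = φ₀ e^(−cZ) ⇒ φ₁/φ₂ = e^{c(Z₂−Z₁)} ⇒ c = ln(φ₁/φ₂)/(Z₂−Z₁)
c = ln(0.466/0.17) / (2.5 − 0.7) = ln(2.741) / 1.8 = 1.0084 / 1.8 = 0.5602 km⁻¹

0.560 km⁻¹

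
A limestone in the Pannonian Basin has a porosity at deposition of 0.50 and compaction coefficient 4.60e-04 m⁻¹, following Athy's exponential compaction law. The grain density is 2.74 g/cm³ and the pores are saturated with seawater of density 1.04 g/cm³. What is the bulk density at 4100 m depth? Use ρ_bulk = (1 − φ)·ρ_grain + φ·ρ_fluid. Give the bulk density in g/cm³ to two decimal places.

Working in km (1 km = 1000 m; c in km⁻¹ = c in m⁻¹ × 1000):
Porosity at depth: n = 0.5·exp(−0.46×4.1) = 0.5×0.1517 = 0.0758
Bulk density: ρ_b = (1−n)ρ_g + n·ρ_f = 0.9242×2.74 + 0.0758×1.04
       = 2.532 + 0.079 = 2.611 g/cm³

2.61 g/cm³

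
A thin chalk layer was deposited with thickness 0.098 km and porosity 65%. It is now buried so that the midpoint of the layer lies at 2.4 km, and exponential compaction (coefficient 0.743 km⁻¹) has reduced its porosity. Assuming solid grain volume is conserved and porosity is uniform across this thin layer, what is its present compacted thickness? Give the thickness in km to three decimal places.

0.039 km

Porosity at 2.4 km: phi = 0.65·exp(−0.743×2.4) = 0.1093
Solid-volume conservation: h(1−phi) = h₀(1−phi₀) ⇒ h = h₀·(1−phi₀)/(1−phi)
h = 0.098 × (1 − 0.65)/(1 − 0.1093) = 0.098 × 0.3929 = 0.0385 km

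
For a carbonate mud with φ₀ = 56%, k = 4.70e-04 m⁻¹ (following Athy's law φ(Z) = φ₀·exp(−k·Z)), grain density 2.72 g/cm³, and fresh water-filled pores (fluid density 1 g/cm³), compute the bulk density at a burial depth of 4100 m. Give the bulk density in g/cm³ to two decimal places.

Working in km (1 km = 1000 m; k in km⁻¹ = k in m⁻¹ × 1000):
Porosity at depth: φ = 0.56·exp(−0.47×4.1) = 0.56×0.1456 = 0.0815
Bulk density: ρ_b = (1−φ)ρ_g + φ·ρ_f = 0.9185×2.72 + 0.0815×1
       = 2.498 + 0.082 = 2.580 g/cm³

2.58 g/cm³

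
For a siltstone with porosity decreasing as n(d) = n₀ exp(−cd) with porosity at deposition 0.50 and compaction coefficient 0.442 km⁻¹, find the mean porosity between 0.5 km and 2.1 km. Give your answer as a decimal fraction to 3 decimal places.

⟨n⟩ = (1/(d₂−d₁)) ∫ n₀ e^(−cd) dd = n₀·(e^(−c·d₁) − e^(−c·d₂)) / (c·(d₂−d₁))
e^(−0.442×0.5) = 0.8017; e^(−0.442×2.1) = 0.3953
⟨n⟩ = 0.5 × (0.8017 − 0.3953) / (0.442 × 1.6) = 0.5 × 0.5747 = 0.2874

0.287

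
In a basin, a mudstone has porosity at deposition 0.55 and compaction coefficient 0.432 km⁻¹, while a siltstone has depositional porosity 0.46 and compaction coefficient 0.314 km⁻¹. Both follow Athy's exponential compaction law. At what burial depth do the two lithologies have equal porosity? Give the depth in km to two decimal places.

1.51 km

Set n₀ₐ e^(−kₐd) = n₀ᵦ e^(−kᵦd) ⇒ ln(n₀ₐ/n₀ᵦ) = (kₐ − kᵦ)·d
d = ln(0.55/0.46) / (0.432 − 0.314) = 0.1787 / 0.118 = 1.514 km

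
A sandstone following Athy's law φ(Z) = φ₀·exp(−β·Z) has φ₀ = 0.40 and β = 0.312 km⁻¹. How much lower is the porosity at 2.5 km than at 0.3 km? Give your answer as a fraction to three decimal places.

φ(0.3) = 0.4·e^(−0.312×0.3) = 0.3643
φ(2.5) = 0.4·e^(−0.312×2.5) = 0.1834
Δφ = 0.3643 − 0.1834 = 0.1809

0.181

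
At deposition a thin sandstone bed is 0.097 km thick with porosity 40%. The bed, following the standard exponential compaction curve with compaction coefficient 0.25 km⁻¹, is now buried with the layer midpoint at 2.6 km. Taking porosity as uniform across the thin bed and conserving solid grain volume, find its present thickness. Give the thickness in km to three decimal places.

Porosity at 2.6 km: n = 0.4·exp(−0.25×2.6) = 0.2088
Solid-volume conservation: h(1−n) = h₀(1−n₀) ⇒ h = h₀·(1−n₀)/(1−n)
h = 0.097 × (1 − 0.4)/(1 − 0.2088) = 0.097 × 0.7584 = 0.0736 km

0.074 km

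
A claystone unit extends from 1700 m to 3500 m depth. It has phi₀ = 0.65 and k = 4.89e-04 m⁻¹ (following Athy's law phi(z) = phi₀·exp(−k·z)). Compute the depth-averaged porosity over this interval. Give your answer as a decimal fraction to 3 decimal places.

Working in km (1 km = 1000 m; k in km⁻¹ = k in m⁻¹ × 1000):
⟨phi⟩ = (1/(z₂−z₁)) ∫ phi₀ e^(−kz) dz = phi₀·(e^(−k·z₁) − e^(−k·z₂)) / (k·(z₂−z₁))
e^(−0.489×1.7) = 0.4355; e^(−0.489×3.5) = 0.1806
⟨phi⟩ = 0.65 × (0.4355 − 0.1806) / (0.489 × 1.8) = 0.65 × 0.2896 = 0.1882

0.188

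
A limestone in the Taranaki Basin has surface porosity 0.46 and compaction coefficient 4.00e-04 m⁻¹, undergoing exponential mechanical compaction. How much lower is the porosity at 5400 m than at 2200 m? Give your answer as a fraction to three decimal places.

Working in km (1 km = 1000 m; β in km⁻¹ = β in m⁻¹ × 1000):
φ(2.2) = 0.46·e^(−0.4×2.2) = 0.1908
φ(5.4) = 0.46·e^(−0.4×5.4) = 0.0530
Δφ = 0.1908 − 0.0530 = 0.1378

0.138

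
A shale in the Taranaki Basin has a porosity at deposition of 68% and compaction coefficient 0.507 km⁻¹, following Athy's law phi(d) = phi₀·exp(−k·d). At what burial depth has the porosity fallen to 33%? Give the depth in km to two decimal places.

1.43 km

Invert Athy's law: d = ln(phi₀/phi) / k
d = ln(0.68/0.33) / 0.507 = ln(2.061) / 0.507 = 0.7230 / 0.507 = 1.426 km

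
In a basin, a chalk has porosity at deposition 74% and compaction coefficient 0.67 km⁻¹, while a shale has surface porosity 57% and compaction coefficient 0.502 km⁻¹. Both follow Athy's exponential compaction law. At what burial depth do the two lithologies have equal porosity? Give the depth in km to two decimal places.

Set phi₀ₐ e^(−kₐd) = phi₀ᵦ e^(−kᵦd) ⇒ ln(phi₀ₐ/phi₀ᵦ) = (kₐ − kᵦ)·d
d = ln(0.74/0.57) / (0.67 − 0.502) = 0.2610 / 0.168 = 1.554 km

1.55 km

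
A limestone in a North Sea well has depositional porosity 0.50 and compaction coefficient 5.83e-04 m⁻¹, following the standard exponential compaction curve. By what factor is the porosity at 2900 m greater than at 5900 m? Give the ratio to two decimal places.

Working in km (1 km = 1000 m; β in km⁻¹ = β in m⁻¹ × 1000):
n(d₁)/n(d₂) = e^(−β·d₁)/e^(−β·d₂) = e^{β(d₂−d₁)}
= exp(0.583 × 3) = exp(1.749) = 5.7489

5.75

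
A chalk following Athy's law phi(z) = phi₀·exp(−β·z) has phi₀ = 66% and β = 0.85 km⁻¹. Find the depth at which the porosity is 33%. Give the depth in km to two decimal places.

0.82 km

Invert Athy's law: z = ln(phi₀/phi) / β
z = ln(0.66/0.33) / 0.85 = ln(2) / 0.85 = 0.6931 / 0.85 = 0.815 km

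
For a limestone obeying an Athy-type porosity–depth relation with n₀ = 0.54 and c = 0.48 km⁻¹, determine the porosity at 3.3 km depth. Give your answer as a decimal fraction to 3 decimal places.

0.111

n = n₀·exp(−c·z) = 0.54 × exp(−0.48 × 3.3) = 0.54 × exp(−1.584)
  = 0.54 × 0.2052 = 0.1108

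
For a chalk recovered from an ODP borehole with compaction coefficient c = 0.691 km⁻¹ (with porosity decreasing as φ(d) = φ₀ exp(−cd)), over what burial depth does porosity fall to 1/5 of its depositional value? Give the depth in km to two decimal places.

2.33 km

φ/φ₀ = 1/5 ⇒ exp(−c·d) = 1/5 ⇒ d = ln(5) / c
d = 1.6094 / 0.691 = 2.329 km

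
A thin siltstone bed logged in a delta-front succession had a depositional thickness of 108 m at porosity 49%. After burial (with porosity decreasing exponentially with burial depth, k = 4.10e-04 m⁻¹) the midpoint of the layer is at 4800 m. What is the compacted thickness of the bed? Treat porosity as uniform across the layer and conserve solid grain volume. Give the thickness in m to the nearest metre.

59 m

Working in km (1 km = 1000 m; k in km⁻¹ = k in m⁻¹ × 1000):
Porosity at 4.8 km: phi = 0.49·exp(−0.41×4.8) = 0.0685
Solid-volume conservation: h(1−phi) = h₀(1−phi₀) ⇒ h = h₀·(1−phi₀)/(1−phi)
h = 0.108 × (1 − 0.49)/(1 − 0.0685) = 0.108 × 0.5475 = 0.0591 km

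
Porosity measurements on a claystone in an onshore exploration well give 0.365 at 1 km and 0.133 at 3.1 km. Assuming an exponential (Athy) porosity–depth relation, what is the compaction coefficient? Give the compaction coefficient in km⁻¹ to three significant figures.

0.481 km⁻¹

Athy: phi(d) = phi₀ e^(−βd) ⇒ phi₁/phi₂ = e^{β(d₂−d₁)} ⇒ β = ln(phi₁/phi₂)/(d₂−d₁)
β = ln(0.365/0.133) / (3.1 − 1) = ln(2.744) / 2.1 = 1.0095 / 2.1 = 0.4807 km⁻¹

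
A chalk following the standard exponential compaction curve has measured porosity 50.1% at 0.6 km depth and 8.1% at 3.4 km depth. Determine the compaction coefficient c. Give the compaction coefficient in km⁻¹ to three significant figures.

Athy: n(Z) = n₀ e^(−cZ) ⇒ n₁/n₂ = e^{c(Z₂−Z₁)} ⇒ c = ln(n₁/n₂)/(Z₂−Z₁)
c = ln(0.501/0.081) / (3.4 − 0.6) = ln(6.185) / 2.8 = 1.8222 / 2.8 = 0.6508 km⁻¹

0.651 km⁻¹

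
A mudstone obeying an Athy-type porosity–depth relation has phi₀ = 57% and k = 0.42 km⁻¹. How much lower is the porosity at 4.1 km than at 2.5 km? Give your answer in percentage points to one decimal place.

phi(2.5) = 0.57·e^(−0.42×2.5) = 0.1995
phi(4.1) = 0.57·e^(−0.42×4.1) = 0.1019
Δphi = 0.1995 − 0.1019 = 0.0976

9.8 percentage points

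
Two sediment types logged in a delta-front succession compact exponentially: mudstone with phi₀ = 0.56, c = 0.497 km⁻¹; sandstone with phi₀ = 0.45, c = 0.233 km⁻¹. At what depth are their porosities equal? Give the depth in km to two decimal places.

0.83 km

Set phi₀ₐ e^(−cₐZ) = phi₀ᵦ e^(−cᵦZ) ⇒ ln(phi₀ₐ/phi₀ᵦ) = (cₐ − cᵦ)·Z
Z = ln(0.56/0.45) / (0.497 − 0.233) = 0.2187 / 0.264 = 0.828 km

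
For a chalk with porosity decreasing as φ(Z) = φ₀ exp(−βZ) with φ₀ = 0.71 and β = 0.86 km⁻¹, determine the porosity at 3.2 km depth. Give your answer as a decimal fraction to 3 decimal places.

0.045

φ = φ₀·exp(−β·Z) = 0.71 × exp(−0.86 × 3.2) = 0.71 × exp(−2.752)
  = 0.71 × 0.0638 = 0.0453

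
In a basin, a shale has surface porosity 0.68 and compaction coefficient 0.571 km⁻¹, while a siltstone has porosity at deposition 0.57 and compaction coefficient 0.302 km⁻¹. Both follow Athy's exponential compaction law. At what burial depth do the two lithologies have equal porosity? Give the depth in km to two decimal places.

Set n₀ₐ e^(−βₐZ) = n₀ᵦ e^(−βᵦZ) ⇒ ln(n₀ₐ/n₀ᵦ) = (βₐ − βᵦ)·Z
Z = ln(0.68/0.57) / (0.571 − 0.302) = 0.1765 / 0.269 = 0.656 km

0.66 km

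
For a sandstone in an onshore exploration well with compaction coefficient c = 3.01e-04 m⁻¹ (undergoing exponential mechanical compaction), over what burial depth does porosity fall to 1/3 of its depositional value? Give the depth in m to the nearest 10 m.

Working in km (1 km = 1000 m; c in km⁻¹ = c in m⁻¹ × 1000):
n/n₀ = 1/3 ⇒ exp(−c·d) = 1/3 ⇒ d = ln(3) / c
d = 1.0986 / 0.301 = 3.650 km

3650 m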